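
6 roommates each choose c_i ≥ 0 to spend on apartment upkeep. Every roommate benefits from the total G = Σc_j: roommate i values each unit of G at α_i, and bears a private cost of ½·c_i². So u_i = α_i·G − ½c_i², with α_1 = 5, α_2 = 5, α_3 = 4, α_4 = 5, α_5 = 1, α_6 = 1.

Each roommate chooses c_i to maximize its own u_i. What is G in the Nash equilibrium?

Roommate i's FOC: ∂u_i/∂c_i = α_i − c_i = 0, so c_i* = α_i.
NE contributions = (5, 5, 4, 5, 1, 1); G = 21.

21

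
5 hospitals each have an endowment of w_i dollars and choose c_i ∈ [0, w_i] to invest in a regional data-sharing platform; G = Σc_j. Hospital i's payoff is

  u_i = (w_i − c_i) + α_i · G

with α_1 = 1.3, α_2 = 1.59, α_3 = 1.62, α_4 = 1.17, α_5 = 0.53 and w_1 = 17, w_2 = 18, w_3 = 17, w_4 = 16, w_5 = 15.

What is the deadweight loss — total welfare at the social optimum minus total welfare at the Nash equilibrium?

78.15

∂u_i/∂c_i = α_i − 1, so hospital i contributes w_i if α_i > 1, else 0.
α_i > 1 for i ∈ {1, 2, 3, 4}; NE contributions (17, 18, 17, 16, 0), G = 68.
W^NE = Σw_i − G^NE + (Σα_i)·G^NE = 83 + 5.21·68 = 437.28.
Planner: ∂(Σu_j)/∂c_i = Σα_j − 1 = 5.21 > 0, so everyone contributes w_i; G^SO = 83, W^SO = 83 + 5.21·83 = 515.43.
Deadweight loss = 78.15.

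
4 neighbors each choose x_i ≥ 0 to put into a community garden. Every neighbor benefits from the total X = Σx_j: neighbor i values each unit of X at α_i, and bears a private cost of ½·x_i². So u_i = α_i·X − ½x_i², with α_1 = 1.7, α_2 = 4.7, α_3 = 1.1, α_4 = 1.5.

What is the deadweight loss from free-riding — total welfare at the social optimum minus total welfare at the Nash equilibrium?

95.22

Neighbor i's FOC: ∂u_i/∂x_i = α_i − x_i = 0, so x_i* = α_i.
NE contributions = (1.7, 4.7, 1.1, 1.5); X = 9.
W^NE = (Σα)·X − ½Σα_i² = 9² − ½·28.44 = 66.78.
Planner sets x_i = Σα_j = 9 for every i, so X^SO = 4·9 = 36.
W^SO = (Σα)·X^SO − ½·4·(Σα)² = (4/2)·9² = 162.
Deadweight loss = W^SO − W^NE = 95.22.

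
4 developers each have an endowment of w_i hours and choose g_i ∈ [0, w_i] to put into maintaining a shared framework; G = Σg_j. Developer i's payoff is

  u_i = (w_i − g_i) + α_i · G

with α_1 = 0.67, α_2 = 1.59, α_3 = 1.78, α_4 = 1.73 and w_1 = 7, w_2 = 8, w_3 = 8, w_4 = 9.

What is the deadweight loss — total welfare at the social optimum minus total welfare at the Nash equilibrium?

33.39

∂u_i/∂g_i = α_i − 1, so developer i contributes w_i if α_i > 1, else 0.
α_i > 1 for i ∈ {2, 3, 4}; NE contributions (0, 8, 8, 9), G = 25.
W^NE = Σw_i − G^NE + (Σα_i)·G^NE = 32 + 4.77·25 = 151.25.
Planner: ∂(Σu_j)/∂g_i = Σα_j − 1 = 4.77 > 0, so everyone contributes w_i; G^SO = 32, W^SO = 32 + 4.77·32 = 184.64.
Deadweight loss = 33.39.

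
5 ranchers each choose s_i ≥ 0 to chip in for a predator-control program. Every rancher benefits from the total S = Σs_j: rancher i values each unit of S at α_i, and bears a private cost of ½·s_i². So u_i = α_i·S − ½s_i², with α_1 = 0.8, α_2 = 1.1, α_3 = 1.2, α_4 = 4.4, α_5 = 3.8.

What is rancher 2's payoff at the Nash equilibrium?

11.825

Rancher i's FOC: ∂u_i/∂s_i = α_i − s_i = 0, so s_i* = α_i.
NE contributions = (0.8, 1.1, 1.2, 4.4, 3.8); S = 11.3.
u_2 = α_2·S − ½·(s_2)² = 1.1·11.3 − ½·1.1² = 11.825.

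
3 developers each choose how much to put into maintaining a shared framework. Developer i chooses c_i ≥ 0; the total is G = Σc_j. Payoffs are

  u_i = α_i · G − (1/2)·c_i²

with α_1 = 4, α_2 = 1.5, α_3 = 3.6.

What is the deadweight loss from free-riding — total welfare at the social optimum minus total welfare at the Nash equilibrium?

Developer i's FOC: ∂u_i/∂c_i = α_i − c_i = 0, so c_i* = α_i.
NE contributions = (4, 1.5, 3.6); G = 9.1.
W^NE = (Σα)·G − ½Σα_i² = 9.1² − ½·31.21 = 67.205.
Planner sets c_i = Σα_j = 9.1 for every i, so G^SO = 3·9.1 = 27.3.
W^SO = (Σα)·G^SO − ½·3·(Σα)² = (3/2)·9.1² = 124.215.
Deadweight loss = W^SO − W^NE = 57.01.

57.01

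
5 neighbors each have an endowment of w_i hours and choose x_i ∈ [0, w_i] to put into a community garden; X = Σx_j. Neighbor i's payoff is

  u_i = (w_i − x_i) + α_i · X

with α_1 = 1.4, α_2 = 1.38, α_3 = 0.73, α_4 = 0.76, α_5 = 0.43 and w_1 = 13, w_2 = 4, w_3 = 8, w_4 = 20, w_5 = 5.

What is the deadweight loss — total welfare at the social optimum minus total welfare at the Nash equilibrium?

122.1

∂u_i/∂x_i = α_i − 1, so neighbor i contributes w_i if α_i > 1, else 0.
α_i > 1 for i ∈ {1, 2}; NE contributions (13, 4, 0, 0, 0), X = 17.
W^NE = Σw_i − X^NE + (Σα_i)·X^NE = 50 + 3.7·17 = 112.9.
Planner: ∂(Σu_j)/∂x_i = Σα_j − 1 = 3.7 > 0, so everyone contributes w_i; X^SO = 50, W^SO = 50 + 3.7·50 = 235.
Deadweight loss = 122.1.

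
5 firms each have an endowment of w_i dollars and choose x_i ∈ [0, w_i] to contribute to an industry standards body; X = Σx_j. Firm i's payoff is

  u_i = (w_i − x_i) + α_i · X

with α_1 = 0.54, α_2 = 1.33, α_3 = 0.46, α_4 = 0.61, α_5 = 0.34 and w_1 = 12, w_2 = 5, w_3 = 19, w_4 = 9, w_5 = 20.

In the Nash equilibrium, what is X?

5

∂u_i/∂x_i = α_i − 1, so firm i contributes w_i if α_i > 1, else 0.
α_i > 1 for i ∈ {2}; NE contributions (0, 5, 0, 0, 0), X = 5.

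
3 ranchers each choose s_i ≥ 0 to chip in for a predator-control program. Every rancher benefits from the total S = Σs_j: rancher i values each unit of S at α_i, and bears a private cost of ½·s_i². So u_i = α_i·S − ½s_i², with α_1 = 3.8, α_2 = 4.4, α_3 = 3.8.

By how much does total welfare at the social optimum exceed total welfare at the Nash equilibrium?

Rancher i's FOC: ∂u_i/∂s_i = α_i − s_i = 0, so s_i* = α_i.
NE contributions = (3.8, 4.4, 3.8); S = 12.
W^NE = (Σα)·S − ½Σα_i² = 12² − ½·48.24 = 119.88.
Planner sets s_i = Σα_j = 12 for every i, so S^SO = 3·12 = 36.
W^SO = (Σα)·S^SO − ½·3·(Σα)² = (3/2)·12² = 216.
Deadweight loss = W^SO − W^NE = 96.12.

96.12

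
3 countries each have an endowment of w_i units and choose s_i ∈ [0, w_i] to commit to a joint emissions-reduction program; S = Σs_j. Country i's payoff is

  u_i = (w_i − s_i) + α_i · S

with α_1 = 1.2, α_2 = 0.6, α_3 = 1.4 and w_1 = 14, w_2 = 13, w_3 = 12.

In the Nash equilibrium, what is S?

26

∂u_i/∂s_i = α_i − 1, so country i contributes w_i if α_i > 1, else 0.
α_i > 1 for i ∈ {1, 3}; NE contributions (14, 0, 12), S = 26.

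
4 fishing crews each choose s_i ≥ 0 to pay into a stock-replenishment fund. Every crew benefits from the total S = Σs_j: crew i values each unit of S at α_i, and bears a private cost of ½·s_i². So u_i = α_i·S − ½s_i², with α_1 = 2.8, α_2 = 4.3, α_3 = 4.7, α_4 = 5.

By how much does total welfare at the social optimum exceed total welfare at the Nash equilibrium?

Crew i's FOC: ∂u_i/∂s_i = α_i − s_i = 0, so s_i* = α_i.
NE contributions = (2.8, 4.3, 4.7, 5); S = 16.8.
W^NE = (Σα)·S − ½Σα_i² = 16.8² − ½·73.42 = 245.53.
Planner sets s_i = Σα_j = 16.8 for every i, so S^SO = 4·16.8 = 67.2.
W^SO = (Σα)·S^SO − ½·4·(Σα)² = (4/2)·16.8² = 564.48.
Deadweight loss = W^SO − W^NE = 318.95.

318.95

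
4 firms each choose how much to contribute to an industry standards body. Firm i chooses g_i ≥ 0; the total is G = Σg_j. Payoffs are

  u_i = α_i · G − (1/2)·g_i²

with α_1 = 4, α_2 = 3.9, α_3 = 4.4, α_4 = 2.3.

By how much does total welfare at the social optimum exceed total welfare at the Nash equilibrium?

241.09

Firm i's FOC: ∂u_i/∂g_i = α_i − g_i = 0, so g_i* = α_i.
NE contributions = (4, 3.9, 4.4, 2.3); G = 14.6.
W^NE = (Σα)·G − ½Σα_i² = 14.6² − ½·55.86 = 185.23.
Planner sets g_i = Σα_j = 14.6 for every i, so G^SO = 4·14.6 = 58.4.
W^SO = (Σα)·G^SO − ½·4·(Σα)² = (4/2)·14.6² = 426.32.
Deadweight loss = W^SO − W^NE = 241.09.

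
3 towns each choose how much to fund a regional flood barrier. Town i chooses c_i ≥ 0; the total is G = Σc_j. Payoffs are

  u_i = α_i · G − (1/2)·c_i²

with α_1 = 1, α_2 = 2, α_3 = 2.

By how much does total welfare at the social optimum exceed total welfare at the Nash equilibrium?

17

Town i's FOC: ∂u_i/∂c_i = α_i − c_i = 0, so c_i* = α_i.
NE contributions = (1, 2, 2); G = 5.
W^NE = (Σα)·G − ½Σα_i² = 5² − ½·9 = 20.5.
Planner sets c_i = Σα_j = 5 for every i, so G^SO = 3·5 = 15.
W^SO = (Σα)·G^SO − ½·3·(Σα)² = (3/2)·5² = 37.5.
Deadweight loss = W^SO − W^NE = 17.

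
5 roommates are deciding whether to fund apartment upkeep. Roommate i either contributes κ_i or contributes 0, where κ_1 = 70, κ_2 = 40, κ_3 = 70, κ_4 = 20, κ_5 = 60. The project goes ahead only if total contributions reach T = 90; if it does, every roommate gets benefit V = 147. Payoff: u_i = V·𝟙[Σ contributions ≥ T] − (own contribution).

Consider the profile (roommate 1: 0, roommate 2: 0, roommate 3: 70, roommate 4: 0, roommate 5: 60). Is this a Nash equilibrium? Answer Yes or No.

Yes

Total = 130 ≥ 90: provided.
Roommate 1 (pledges 0, payoff 147): pledging 70 → total 200, payoff 77. No gain.
Roommate 2 (pledges 0, payoff 147): pledging 40 → total 170, payoff 107. No gain.
Roommate 3 (pledges 70, payoff 77): dropping to 0 → total 60, payoff 0. No gain.
Roommate 4 (pledges 0, payoff 147): pledging 20 → total 150, payoff 127. No gain.
Roommate 5 (pledges 60, payoff 87): dropping to 0 → total 70, payoff 0. No gain.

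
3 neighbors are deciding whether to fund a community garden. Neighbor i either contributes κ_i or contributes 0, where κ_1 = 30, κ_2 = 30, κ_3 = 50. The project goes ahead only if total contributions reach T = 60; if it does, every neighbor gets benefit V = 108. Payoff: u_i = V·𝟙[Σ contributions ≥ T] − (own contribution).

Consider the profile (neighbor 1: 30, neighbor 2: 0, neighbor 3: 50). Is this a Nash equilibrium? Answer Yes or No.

Total = 80 ≥ 60: provided.
Neighbor 1 (pledges 30, payoff 78): dropping to 0 → total 50, payoff 0. No gain.
Neighbor 2 (pledges 0, payoff 108): pledging 30 → total 110, payoff 78. No gain.
Neighbor 3 (pledges 50, payoff 58): dropping to 0 → total 30, payoff 0. No gain.

Yes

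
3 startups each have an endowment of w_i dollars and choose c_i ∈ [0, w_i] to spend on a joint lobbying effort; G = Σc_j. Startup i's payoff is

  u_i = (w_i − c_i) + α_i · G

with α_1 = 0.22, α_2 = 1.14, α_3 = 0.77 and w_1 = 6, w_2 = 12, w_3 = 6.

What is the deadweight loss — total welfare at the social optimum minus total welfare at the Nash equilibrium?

13.56

∂u_i/∂c_i = α_i − 1, so startup i contributes w_i if α_i > 1, else 0.
α_i > 1 for i ∈ {2}; NE contributions (0, 12, 0), G = 12.
W^NE = Σw_i − G^NE + (Σα_i)·G^NE = 24 + 1.13·12 = 37.56.
Planner: ∂(Σu_j)/∂c_i = Σα_j − 1 = 1.13 > 0, so everyone contributes w_i; G^SO = 24, W^SO = 24 + 1.13·24 = 51.12.
Deadweight loss = 13.56.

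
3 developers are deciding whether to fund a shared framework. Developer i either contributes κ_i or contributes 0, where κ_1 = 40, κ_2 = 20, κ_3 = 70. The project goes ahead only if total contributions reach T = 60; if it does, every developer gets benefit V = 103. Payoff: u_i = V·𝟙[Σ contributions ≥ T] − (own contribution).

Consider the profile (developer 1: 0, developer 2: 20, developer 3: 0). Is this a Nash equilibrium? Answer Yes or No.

Total = 20 < 60: not provided.
Developer 1 (pledges 0, payoff 0): pledging 40 → total 60, payoff 63. Profitable deviation.

No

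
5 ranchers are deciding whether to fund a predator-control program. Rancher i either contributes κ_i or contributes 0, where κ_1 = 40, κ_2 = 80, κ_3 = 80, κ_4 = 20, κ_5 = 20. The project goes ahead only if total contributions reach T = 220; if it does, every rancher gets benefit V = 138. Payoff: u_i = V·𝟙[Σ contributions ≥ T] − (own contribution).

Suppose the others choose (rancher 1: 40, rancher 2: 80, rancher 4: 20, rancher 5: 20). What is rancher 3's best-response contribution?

Others' total = 160. Contributing 80 brings total to 240 ≥ 220: gain V − κ_3 = 58.
Best response: 80.

80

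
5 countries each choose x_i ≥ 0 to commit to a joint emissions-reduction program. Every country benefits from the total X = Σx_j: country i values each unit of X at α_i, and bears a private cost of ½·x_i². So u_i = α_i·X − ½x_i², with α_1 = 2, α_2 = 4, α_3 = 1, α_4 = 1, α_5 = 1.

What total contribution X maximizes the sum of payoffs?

Planner FOC: ∂(Σu_j)/∂x_i = (Σα_j) − x_i = 0, so x_i^SO = Σα_j = 9 for every i; X^SO = 45.

45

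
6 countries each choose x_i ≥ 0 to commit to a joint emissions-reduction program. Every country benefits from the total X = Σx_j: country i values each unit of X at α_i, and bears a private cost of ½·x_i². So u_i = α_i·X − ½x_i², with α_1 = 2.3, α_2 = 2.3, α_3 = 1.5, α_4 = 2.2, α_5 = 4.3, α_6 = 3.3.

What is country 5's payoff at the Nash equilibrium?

Country i's FOC: ∂u_i/∂x_i = α_i − x_i = 0, so x_i* = α_i.
NE contributions = (2.3, 2.3, 1.5, 2.2, 4.3, 3.3); X = 15.9.
u_5 = α_5·X − ½·(x_5)² = 4.3·15.9 − ½·4.3² = 59.125.

59.125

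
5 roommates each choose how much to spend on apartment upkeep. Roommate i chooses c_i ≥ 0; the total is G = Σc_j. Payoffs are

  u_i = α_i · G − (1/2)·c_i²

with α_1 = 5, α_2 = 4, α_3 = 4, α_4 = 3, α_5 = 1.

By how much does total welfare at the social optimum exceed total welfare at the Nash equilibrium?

467

Roommate i's FOC: ∂u_i/∂c_i = α_i − c_i = 0, so c_i* = α_i.
NE contributions = (5, 4, 4, 3, 1); G = 17.
W^NE = (Σα)·G − ½Σα_i² = 17² − ½·67 = 255.5.
Planner sets c_i = Σα_j = 17 for every i, so G^SO = 5·17 = 85.
W^SO = (Σα)·G^SO − ½·5·(Σα)² = (5/2)·17² = 722.5.
Deadweight loss = W^SO − W^NE = 467.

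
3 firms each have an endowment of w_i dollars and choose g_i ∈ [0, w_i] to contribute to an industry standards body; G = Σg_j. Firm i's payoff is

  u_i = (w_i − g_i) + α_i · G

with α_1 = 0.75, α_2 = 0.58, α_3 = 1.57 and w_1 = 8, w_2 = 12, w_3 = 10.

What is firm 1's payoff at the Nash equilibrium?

∂u_i/∂g_i = α_i − 1, so firm i contributes w_i if α_i > 1, else 0.
α_i > 1 for i ∈ {3}; NE contributions (0, 0, 10), G = 10.
u_1 = (8 − 0) + 0.75·10 = 15.5.

15.5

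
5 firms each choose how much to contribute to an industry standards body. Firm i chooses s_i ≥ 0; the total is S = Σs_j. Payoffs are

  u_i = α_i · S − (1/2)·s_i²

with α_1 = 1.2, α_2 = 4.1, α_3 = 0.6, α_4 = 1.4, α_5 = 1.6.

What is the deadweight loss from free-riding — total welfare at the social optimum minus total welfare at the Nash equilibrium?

Firm i's FOC: ∂u_i/∂s_i = α_i − s_i = 0, so s_i* = α_i.
NE contributions = (1.2, 4.1, 0.6, 1.4, 1.6); S = 8.9.
W^NE = (Σα)·S − ½Σα_i² = 8.9² − ½·23.13 = 67.645.
Planner sets s_i = Σα_j = 8.9 for every i, so S^SO = 5·8.9 = 44.5.
W^SO = (Σα)·S^SO − ½·5·(Σα)² = (5/2)·8.9² = 198.025.
Deadweight loss = W^SO − W^NE = 130.38.

130.38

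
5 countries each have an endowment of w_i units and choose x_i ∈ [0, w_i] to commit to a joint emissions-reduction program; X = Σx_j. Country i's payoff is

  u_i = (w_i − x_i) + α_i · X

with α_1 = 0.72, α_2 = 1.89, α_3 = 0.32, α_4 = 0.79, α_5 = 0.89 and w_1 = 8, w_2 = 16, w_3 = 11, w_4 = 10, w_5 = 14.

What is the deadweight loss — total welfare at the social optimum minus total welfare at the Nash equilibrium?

155.23

∂u_i/∂x_i = α_i − 1, so country i contributes w_i if α_i > 1, else 0.
α_i > 1 for i ∈ {2}; NE contributions (0, 16, 0, 0, 0), X = 16.
W^NE = Σw_i − X^NE + (Σα_i)·X^NE = 59 + 3.61·16 = 116.76.
Planner: ∂(Σu_j)/∂x_i = Σα_j − 1 = 3.61 > 0, so everyone contributes w_i; X^SO = 59, W^SO = 59 + 3.61·59 = 271.99.
Deadweight loss = 155.23.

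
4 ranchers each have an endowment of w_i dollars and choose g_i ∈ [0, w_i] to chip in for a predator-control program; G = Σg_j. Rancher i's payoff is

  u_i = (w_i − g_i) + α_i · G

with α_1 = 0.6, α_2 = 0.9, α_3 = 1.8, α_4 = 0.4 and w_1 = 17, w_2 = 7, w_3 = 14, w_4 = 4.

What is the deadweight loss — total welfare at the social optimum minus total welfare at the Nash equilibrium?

75.6

∂u_i/∂g_i = α_i − 1, so rancher i contributes w_i if α_i > 1, else 0.
α_i > 1 for i ∈ {3}; NE contributions (0, 0, 14, 0), G = 14.
W^NE = Σw_i − G^NE + (Σα_i)·G^NE = 42 + 2.7·14 = 79.8.
Planner: ∂(Σu_j)/∂g_i = Σα_j − 1 = 2.7 > 0, so everyone contributes w_i; G^SO = 42, W^SO = 42 + 2.7·42 = 155.4.
Deadweight loss = 75.6.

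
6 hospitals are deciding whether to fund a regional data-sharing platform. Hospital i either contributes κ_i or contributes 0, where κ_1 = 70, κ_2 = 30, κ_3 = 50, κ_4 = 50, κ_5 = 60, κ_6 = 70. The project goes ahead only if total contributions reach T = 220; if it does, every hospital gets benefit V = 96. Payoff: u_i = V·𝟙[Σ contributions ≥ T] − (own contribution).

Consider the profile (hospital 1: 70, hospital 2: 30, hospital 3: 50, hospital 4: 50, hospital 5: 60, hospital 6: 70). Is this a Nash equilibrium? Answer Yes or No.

Total = 330 ≥ 220: provided.
Hospital 1 (pledges 70, payoff 26): dropping to 0 → total 260, payoff 96. Profitable deviation.

No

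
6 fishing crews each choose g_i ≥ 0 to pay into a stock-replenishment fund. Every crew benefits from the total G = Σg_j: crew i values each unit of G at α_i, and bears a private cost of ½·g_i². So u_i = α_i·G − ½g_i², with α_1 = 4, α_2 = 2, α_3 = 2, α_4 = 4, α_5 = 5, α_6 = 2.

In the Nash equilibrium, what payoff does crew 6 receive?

36

Crew i's FOC: ∂u_i/∂g_i = α_i − g_i = 0, so g_i* = α_i.
NE contributions = (4, 2, 2, 4, 5, 2); G = 19.
u_6 = α_6·G − ½·(g_6)² = 2·19 − ½·2² = 36.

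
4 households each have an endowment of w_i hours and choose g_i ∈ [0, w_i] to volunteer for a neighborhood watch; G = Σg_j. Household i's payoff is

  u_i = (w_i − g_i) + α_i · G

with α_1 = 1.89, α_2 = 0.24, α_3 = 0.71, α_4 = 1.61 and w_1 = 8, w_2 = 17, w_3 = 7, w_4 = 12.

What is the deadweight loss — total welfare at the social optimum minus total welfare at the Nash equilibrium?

82.8

∂u_i/∂g_i = α_i − 1, so household i contributes w_i if α_i > 1, else 0.
α_i > 1 for i ∈ {1, 4}; NE contributions (8, 0, 0, 12), G = 20.
W^NE = Σw_i − G^NE + (Σα_i)·G^NE = 44 + 3.45·20 = 113.
Planner: ∂(Σu_j)/∂g_i = Σα_j − 1 = 3.45 > 0, so everyone contributes w_i; G^SO = 44, W^SO = 44 + 3.45·44 = 195.8.
Deadweight loss = 82.8.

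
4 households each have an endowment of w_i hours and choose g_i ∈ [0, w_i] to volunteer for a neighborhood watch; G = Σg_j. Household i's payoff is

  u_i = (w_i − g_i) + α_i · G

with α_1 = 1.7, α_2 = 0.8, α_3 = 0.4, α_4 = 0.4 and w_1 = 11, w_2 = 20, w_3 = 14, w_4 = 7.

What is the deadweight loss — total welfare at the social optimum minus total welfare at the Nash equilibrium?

∂u_i/∂g_i = α_i − 1, so household i contributes w_i if α_i > 1, else 0.
α_i > 1 for i ∈ {1}; NE contributions (11, 0, 0, 0), G = 11.
W^NE = Σw_i − G^NE + (Σα_i)·G^NE = 52 + 2.3·11 = 77.3.
Planner: ∂(Σu_j)/∂g_i = Σα_j − 1 = 2.3 > 0, so everyone contributes w_i; G^SO = 52, W^SO = 52 + 2.3·52 = 171.6.
Deadweight loss = 94.3.

94.3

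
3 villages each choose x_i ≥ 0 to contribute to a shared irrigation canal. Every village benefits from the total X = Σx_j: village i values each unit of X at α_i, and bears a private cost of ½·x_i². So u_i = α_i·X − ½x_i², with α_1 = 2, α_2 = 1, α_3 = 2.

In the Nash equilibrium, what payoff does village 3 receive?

8

Village i's FOC: ∂u_i/∂x_i = α_i − x_i = 0, so x_i* = α_i.
NE contributions = (2, 1, 2); X = 5.
u_3 = α_3·X − ½·(x_3)² = 2·5 − ½·2² = 8.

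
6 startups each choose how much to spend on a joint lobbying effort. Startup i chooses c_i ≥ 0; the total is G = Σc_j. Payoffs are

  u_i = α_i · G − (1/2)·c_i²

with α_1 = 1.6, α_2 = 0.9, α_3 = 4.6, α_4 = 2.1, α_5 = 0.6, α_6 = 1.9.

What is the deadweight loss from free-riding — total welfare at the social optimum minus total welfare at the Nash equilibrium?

Startup i's FOC: ∂u_i/∂c_i = α_i − c_i = 0, so c_i* = α_i.
NE contributions = (1.6, 0.9, 4.6, 2.1, 0.6, 1.9); G = 11.7.
W^NE = (Σα)·G − ½Σα_i² = 11.7² − ½·32.91 = 120.435.
Planner sets c_i = Σα_j = 11.7 for every i, so G^SO = 6·11.7 = 70.2.
W^SO = (Σα)·G^SO − ½·6·(Σα)² = (6/2)·11.7² = 410.67.
Deadweight loss = W^SO − W^NE = 290.235.

290.235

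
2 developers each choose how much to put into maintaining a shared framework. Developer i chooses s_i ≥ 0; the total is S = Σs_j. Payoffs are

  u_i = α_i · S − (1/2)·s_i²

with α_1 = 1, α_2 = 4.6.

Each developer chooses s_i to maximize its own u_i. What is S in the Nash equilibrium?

5.6

Developer i's FOC: ∂u_i/∂s_i = α_i − s_i = 0, so s_i* = α_i.
NE contributions = (1, 4.6); S = 5.6.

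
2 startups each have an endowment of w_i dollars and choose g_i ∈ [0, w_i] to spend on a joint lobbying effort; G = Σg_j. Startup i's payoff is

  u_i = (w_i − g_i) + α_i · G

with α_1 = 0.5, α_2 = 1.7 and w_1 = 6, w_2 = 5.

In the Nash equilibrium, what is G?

5

∂u_i/∂g_i = α_i − 1, so startup i contributes w_i if α_i > 1, else 0.
α_i > 1 for i ∈ {2}; NE contributions (0, 5), G = 5.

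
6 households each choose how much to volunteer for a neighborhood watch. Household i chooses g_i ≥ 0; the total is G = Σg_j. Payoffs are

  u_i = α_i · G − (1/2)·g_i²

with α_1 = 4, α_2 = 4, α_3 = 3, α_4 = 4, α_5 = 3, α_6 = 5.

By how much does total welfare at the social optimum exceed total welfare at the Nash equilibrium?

Household i's FOC: ∂u_i/∂g_i = α_i − g_i = 0, so g_i* = α_i.
NE contributions = (4, 4, 3, 4, 3, 5); G = 23.
W^NE = (Σα)·G − ½Σα_i² = 23² − ½·91 = 483.5.
Planner sets g_i = Σα_j = 23 for every i, so G^SO = 6·23 = 138.
W^SO = (Σα)·G^SO − ½·6·(Σα)² = (6/2)·23² = 1587.
Deadweight loss = W^SO − W^NE = 1103.5.

1103.5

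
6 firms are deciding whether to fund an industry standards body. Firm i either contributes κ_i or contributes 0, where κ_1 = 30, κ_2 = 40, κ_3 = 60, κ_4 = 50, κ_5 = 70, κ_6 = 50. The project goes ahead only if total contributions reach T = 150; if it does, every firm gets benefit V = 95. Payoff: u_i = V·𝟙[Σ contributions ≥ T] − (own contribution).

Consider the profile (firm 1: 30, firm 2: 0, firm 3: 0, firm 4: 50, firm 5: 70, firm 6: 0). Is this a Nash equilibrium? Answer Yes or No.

Yes

Total = 150 ≥ 150: provided.
Firm 1 (pledges 30, payoff 65): dropping to 0 → total 120, payoff 0. No gain.
Firm 2 (pledges 0, payoff 95): pledging 40 → total 190, payoff 55. No gain.
Firm 3 (pledges 0, payoff 95): pledging 60 → total 210, payoff 35. No gain.
Firm 4 (pledges 50, payoff 45): dropping to 0 → total 100, payoff 0. No gain.
Firm 5 (pledges 70, payoff 25): dropping to 0 → total 80, payoff 0. No gain.
Firm 6 (pledges 0, payoff 95): pledging 50 → total 200, payoff 45. No gain.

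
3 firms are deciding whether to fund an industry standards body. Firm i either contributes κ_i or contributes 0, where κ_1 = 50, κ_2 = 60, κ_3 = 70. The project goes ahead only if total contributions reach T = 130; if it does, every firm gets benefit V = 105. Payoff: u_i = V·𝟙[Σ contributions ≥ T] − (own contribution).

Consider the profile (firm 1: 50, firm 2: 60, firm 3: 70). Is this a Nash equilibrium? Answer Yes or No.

No

Total = 180 ≥ 130: provided.
Firm 1 (pledges 50, payoff 55): dropping to 0 → total 130, payoff 105. Profitable deviation.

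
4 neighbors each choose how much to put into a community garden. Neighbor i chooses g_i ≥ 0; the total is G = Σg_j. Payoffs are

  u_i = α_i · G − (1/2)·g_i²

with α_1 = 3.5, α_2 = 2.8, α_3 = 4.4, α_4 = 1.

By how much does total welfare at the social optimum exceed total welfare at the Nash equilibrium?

157.115

Neighbor i's FOC: ∂u_i/∂g_i = α_i − g_i = 0, so g_i* = α_i.
NE contributions = (3.5, 2.8, 4.4, 1); G = 11.7.
W^NE = (Σα)·G − ½Σα_i² = 11.7² − ½·40.45 = 116.665.
Planner sets g_i = Σα_j = 11.7 for every i, so G^SO = 4·11.7 = 46.8.
W^SO = (Σα)·G^SO − ½·4·(Σα)² = (4/2)·11.7² = 273.78.
Deadweight loss = W^SO − W^NE = 157.115.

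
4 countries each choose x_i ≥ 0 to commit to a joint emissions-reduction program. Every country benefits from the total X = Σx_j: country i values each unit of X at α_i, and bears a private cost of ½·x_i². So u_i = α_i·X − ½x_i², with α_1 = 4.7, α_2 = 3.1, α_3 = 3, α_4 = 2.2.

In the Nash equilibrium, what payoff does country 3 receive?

34.5

Country i's FOC: ∂u_i/∂x_i = α_i − x_i = 0, so x_i* = α_i.
NE contributions = (4.7, 3.1, 3, 2.2); X = 13.
u_3 = α_3·X − ½·(x_3)² = 3·13 − ½·3² = 34.5.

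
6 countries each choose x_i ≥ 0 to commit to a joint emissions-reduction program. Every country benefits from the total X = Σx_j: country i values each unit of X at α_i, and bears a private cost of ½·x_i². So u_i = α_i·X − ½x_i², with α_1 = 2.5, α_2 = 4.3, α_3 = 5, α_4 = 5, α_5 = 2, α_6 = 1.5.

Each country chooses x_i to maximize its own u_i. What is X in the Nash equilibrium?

20.3

Country i's FOC: ∂u_i/∂x_i = α_i − x_i = 0, so x_i* = α_i.
NE contributions = (2.5, 4.3, 5, 5, 2, 1.5); X = 20.3.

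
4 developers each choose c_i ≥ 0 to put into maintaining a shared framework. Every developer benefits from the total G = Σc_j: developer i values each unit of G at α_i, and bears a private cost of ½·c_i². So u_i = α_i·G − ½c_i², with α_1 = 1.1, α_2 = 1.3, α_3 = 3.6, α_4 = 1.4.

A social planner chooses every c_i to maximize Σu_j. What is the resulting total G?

Planner FOC: ∂(Σu_j)/∂c_i = (Σα_j) − c_i = 0, so c_i^SO = Σα_j = 7.4 for every i; G^SO = 29.6.

29.6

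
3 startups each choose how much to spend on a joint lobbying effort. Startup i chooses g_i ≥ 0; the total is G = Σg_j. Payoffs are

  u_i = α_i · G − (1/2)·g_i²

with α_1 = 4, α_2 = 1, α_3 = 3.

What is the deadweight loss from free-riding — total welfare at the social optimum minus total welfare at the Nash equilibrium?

45

Startup i's FOC: ∂u_i/∂g_i = α_i − g_i = 0, so g_i* = α_i.
NE contributions = (4, 1, 3); G = 8.
W^NE = (Σα)·G − ½Σα_i² = 8² − ½·26 = 51.
Planner sets g_i = Σα_j = 8 for every i, so G^SO = 3·8 = 24.
W^SO = (Σα)·G^SO − ½·3·(Σα)² = (3/2)·8² = 96.
Deadweight loss = W^SO − W^NE = 45.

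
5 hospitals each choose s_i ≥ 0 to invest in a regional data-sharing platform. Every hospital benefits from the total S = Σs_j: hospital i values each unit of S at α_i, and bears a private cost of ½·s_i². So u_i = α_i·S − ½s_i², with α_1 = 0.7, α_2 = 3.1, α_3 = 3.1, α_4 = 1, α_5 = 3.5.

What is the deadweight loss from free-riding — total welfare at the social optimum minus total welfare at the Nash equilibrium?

Hospital i's FOC: ∂u_i/∂s_i = α_i − s_i = 0, so s_i* = α_i.
NE contributions = (0.7, 3.1, 3.1, 1, 3.5); S = 11.4.
W^NE = (Σα)·S − ½Σα_i² = 11.4² − ½·32.96 = 113.48.
Planner sets s_i = Σα_j = 11.4 for every i, so S^SO = 5·11.4 = 57.
W^SO = (Σα)·S^SO − ½·5·(Σα)² = (5/2)·11.4² = 324.9.
Deadweight loss = W^SO − W^NE = 211.42.

211.42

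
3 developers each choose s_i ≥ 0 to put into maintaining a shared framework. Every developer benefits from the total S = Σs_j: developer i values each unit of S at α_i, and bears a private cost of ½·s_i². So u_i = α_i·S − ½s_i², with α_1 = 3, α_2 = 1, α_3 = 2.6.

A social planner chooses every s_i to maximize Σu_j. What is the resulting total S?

Planner FOC: ∂(Σu_j)/∂s_i = (Σα_j) − s_i = 0, so s_i^SO = Σα_j = 6.6 for every i; S^SO = 19.8.

19.8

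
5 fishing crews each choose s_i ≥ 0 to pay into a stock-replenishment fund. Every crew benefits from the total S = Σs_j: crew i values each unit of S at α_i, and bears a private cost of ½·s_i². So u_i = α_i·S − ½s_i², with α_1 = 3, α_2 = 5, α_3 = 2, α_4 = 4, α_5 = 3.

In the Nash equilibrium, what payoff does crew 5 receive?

Crew i's FOC: ∂u_i/∂s_i = α_i − s_i = 0, so s_i* = α_i.
NE contributions = (3, 5, 2, 4, 3); S = 17.
u_5 = α_5·S − ½·(s_5)² = 3·17 − ½·3² = 46.5.

46.5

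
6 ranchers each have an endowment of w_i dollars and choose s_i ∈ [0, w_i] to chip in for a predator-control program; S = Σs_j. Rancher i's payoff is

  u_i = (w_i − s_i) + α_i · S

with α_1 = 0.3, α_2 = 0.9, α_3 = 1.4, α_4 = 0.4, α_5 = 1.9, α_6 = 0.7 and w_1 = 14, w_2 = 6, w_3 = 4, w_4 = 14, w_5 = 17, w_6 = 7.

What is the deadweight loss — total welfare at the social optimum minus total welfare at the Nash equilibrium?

∂u_i/∂s_i = α_i − 1, so rancher i contributes w_i if α_i > 1, else 0.
α_i > 1 for i ∈ {3, 5}; NE contributions (0, 0, 4, 0, 17, 0), S = 21.
W^NE = Σw_i − S^NE + (Σα_i)·S^NE = 62 + 4.6·21 = 158.6.
Planner: ∂(Σu_j)/∂s_i = Σα_j − 1 = 4.6 > 0, so everyone contributes w_i; S^SO = 62, W^SO = 62 + 4.6·62 = 347.2.
Deadweight loss = 188.6.

188.6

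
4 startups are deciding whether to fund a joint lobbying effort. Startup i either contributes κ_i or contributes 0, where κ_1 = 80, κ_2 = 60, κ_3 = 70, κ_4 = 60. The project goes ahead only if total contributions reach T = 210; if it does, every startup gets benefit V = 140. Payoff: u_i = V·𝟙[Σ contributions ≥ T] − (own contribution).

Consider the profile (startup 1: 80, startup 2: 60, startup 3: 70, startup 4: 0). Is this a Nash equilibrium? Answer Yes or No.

Yes

Total = 210 ≥ 210: provided.
Startup 1 (pledges 80, payoff 60): dropping to 0 → total 130, payoff 0. No gain.
Startup 2 (pledges 60, payoff 80): dropping to 0 → total 150, payoff 0. No gain.
Startup 3 (pledges 70, payoff 70): dropping to 0 → total 140, payoff 0. No gain.
Startup 4 (pledges 0, payoff 140): pledging 60 → total 270, payoff 80. No gain.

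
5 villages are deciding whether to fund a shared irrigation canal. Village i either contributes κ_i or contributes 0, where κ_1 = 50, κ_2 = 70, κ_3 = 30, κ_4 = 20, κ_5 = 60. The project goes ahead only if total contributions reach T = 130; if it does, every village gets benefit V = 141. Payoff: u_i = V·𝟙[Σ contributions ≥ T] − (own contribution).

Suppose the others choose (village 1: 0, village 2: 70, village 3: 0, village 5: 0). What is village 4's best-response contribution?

Others' total = 70. Even contributing 20 gives 90 < 130: no benefit either way.
Best response: 0.

0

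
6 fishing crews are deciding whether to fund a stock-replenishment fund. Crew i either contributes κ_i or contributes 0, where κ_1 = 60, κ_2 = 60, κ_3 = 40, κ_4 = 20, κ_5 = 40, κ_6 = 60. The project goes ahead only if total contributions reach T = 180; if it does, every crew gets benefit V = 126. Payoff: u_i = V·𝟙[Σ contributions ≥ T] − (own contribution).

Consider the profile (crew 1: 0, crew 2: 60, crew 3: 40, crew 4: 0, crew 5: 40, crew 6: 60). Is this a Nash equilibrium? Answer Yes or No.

Total = 200 ≥ 180: provided.
Crew 1 (pledges 0, payoff 126): pledging 60 → total 260, payoff 66. No gain.
Crew 2 (pledges 60, payoff 66): dropping to 0 → total 140, payoff 0. No gain.
Crew 3 (pledges 40, payoff 86): dropping to 0 → total 160, payoff 0. No gain.
Crew 4 (pledges 0, payoff 126): pledging 20 → total 220, payoff 106. No gain.
Crew 5 (pledges 40, payoff 86): dropping to 0 → total 160, payoff 0. No gain.
Crew 6 (pledges 60, payoff 66): dropping to 0 → total 140, payoff 0. No gain.

Yes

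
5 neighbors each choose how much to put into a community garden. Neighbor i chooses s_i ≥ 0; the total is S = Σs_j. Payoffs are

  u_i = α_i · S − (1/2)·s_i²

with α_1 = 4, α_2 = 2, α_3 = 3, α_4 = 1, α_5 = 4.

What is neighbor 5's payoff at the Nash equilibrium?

Neighbor i's FOC: ∂u_i/∂s_i = α_i − s_i = 0, so s_i* = α_i.
NE contributions = (4, 2, 3, 1, 4); S = 14.
u_5 = α_5·S − ½·(s_5)² = 4·14 − ½·4² = 48.

48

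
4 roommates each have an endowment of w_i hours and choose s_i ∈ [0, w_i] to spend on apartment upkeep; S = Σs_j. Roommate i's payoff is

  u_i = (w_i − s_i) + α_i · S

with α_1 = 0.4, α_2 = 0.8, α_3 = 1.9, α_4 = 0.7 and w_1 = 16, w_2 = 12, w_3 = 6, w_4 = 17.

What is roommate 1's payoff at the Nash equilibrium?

∂u_i/∂s_i = α_i − 1, so roommate i contributes w_i if α_i > 1, else 0.
α_i > 1 for i ∈ {3}; NE contributions (0, 0, 6, 0), S = 6.
u_1 = (16 − 0) + 0.4·6 = 18.4.

18.4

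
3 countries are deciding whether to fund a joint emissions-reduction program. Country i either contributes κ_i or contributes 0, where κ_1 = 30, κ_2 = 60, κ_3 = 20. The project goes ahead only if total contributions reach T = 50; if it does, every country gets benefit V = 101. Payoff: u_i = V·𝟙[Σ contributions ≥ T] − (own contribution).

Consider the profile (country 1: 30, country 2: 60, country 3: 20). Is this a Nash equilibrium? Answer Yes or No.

No

Total = 110 ≥ 50: provided.
Country 1 (pledges 30, payoff 71): dropping to 0 → total 80, payoff 101. Profitable deviation.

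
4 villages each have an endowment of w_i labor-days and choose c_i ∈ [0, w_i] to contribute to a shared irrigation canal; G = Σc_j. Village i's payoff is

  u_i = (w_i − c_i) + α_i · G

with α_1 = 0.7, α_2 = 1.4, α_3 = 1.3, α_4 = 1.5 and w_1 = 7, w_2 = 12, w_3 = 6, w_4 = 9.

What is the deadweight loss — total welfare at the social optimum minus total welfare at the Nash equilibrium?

27.3

∂u_i/∂c_i = α_i − 1, so village i contributes w_i if α_i > 1, else 0.
α_i > 1 for i ∈ {2, 3, 4}; NE contributions (0, 12, 6, 9), G = 27.
W^NE = Σw_i − G^NE + (Σα_i)·G^NE = 34 + 3.9·27 = 139.3.
Planner: ∂(Σu_j)/∂c_i = Σα_j − 1 = 3.9 > 0, so everyone contributes w_i; G^SO = 34, W^SO = 34 + 3.9·34 = 166.6.
Deadweight loss = 27.3.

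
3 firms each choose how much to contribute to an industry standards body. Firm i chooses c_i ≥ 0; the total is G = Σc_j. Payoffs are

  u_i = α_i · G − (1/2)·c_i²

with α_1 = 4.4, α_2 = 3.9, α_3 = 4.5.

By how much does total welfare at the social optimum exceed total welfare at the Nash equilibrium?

109.33

Firm i's FOC: ∂u_i/∂c_i = α_i − c_i = 0, so c_i* = α_i.
NE contributions = (4.4, 3.9, 4.5); G = 12.8.
W^NE = (Σα)·G − ½Σα_i² = 12.8² − ½·54.82 = 136.43.
Planner sets c_i = Σα_j = 12.8 for every i, so G^SO = 3·12.8 = 38.4.
W^SO = (Σα)·G^SO − ½·3·(Σα)² = (3/2)·12.8² = 245.76.
Deadweight loss = W^SO − W^NE = 109.33.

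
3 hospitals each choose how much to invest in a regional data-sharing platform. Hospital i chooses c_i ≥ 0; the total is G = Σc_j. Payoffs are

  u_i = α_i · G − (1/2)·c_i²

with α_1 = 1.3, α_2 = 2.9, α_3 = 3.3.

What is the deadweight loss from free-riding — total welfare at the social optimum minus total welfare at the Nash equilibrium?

Hospital i's FOC: ∂u_i/∂c_i = α_i − c_i = 0, so c_i* = α_i.
NE contributions = (1.3, 2.9, 3.3); G = 7.5.
W^NE = (Σα)·G − ½Σα_i² = 7.5² − ½·20.99 = 45.755.
Planner sets c_i = Σα_j = 7.5 for every i, so G^SO = 3·7.5 = 22.5.
W^SO = (Σα)·G^SO − ½·3·(Σα)² = (3/2)·7.5² = 84.375.
Deadweight loss = W^SO − W^NE = 38.62.

38.62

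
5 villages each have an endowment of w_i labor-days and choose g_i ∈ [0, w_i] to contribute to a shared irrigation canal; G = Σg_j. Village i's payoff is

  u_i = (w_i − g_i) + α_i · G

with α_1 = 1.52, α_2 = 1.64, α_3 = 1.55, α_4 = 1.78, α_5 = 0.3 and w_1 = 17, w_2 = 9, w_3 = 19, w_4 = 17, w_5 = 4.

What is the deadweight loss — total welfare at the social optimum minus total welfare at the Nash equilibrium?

∂u_i/∂g_i = α_i − 1, so village i contributes w_i if α_i > 1, else 0.
α_i > 1 for i ∈ {1, 2, 3, 4}; NE contributions (17, 9, 19, 17, 0), G = 62.
W^NE = Σw_i − G^NE + (Σα_i)·G^NE = 66 + 5.79·62 = 424.98.
Planner: ∂(Σu_j)/∂g_i = Σα_j − 1 = 5.79 > 0, so everyone contributes w_i; G^SO = 66, W^SO = 66 + 5.79·66 = 448.14.
Deadweight loss = 23.16.

23.16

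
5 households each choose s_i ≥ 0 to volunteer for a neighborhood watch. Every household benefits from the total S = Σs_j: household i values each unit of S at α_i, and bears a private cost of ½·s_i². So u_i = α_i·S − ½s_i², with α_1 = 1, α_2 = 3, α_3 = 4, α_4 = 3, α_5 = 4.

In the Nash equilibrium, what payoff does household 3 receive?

52

Household i's FOC: ∂u_i/∂s_i = α_i − s_i = 0, so s_i* = α_i.
NE contributions = (1, 3, 4, 3, 4); S = 15.
u_3 = α_3·S − ½·(s_3)² = 4·15 − ½·4² = 52.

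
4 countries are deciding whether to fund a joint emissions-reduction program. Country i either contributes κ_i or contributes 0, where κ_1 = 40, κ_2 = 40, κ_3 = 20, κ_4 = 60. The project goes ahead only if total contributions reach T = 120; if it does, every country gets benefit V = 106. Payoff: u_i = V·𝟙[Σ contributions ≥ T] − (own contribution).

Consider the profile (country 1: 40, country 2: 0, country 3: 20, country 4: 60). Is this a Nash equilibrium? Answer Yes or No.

Total = 120 ≥ 120: provided.
Country 1 (pledges 40, payoff 66): dropping to 0 → total 80, payoff 0. No gain.
Country 2 (pledges 0, payoff 106): pledging 40 → total 160, payoff 66. No gain.
Country 3 (pledges 20, payoff 86): dropping to 0 → total 100, payoff 0. No gain.
Country 4 (pledges 60, payoff 46): dropping to 0 → total 60, payoff 0. No gain.

Yes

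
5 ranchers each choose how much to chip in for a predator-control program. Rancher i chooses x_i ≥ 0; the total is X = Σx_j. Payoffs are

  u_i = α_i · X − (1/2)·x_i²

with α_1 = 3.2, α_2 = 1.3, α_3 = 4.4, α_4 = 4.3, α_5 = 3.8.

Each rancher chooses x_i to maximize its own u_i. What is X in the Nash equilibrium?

17

Rancher i's FOC: ∂u_i/∂x_i = α_i − x_i = 0, so x_i* = α_i.
NE contributions = (3.2, 1.3, 4.4, 4.3, 3.8); X = 17.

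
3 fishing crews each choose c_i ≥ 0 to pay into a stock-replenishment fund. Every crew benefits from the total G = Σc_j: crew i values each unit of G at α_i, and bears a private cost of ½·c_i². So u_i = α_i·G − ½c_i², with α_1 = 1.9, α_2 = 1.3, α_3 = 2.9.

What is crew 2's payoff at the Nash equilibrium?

Crew i's FOC: ∂u_i/∂c_i = α_i − c_i = 0, so c_i* = α_i.
NE contributions = (1.9, 1.3, 2.9); G = 6.1.
u_2 = α_2·G − ½·(c_2)² = 1.3·6.1 − ½·1.3² = 7.085.

7.085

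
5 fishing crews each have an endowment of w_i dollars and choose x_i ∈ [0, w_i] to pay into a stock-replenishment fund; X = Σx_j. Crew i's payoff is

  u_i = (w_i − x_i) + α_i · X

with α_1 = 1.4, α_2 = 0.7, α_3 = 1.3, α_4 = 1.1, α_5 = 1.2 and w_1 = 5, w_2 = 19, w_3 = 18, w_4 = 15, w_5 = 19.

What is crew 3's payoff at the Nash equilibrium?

∂u_i/∂x_i = α_i − 1, so crew i contributes w_i if α_i > 1, else 0.
α_i > 1 for i ∈ {1, 3, 4, 5}; NE contributions (5, 0, 18, 15, 19), X = 57.
u_3 = (18 − 18) + 1.3·57 = 74.1.

74.1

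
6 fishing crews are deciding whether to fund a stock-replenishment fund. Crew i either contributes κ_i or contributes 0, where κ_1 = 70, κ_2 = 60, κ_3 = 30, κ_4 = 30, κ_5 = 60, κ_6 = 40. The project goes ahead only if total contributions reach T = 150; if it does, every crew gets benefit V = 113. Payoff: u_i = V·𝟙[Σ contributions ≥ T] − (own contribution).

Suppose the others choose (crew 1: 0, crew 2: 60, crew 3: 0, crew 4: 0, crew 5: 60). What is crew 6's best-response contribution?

40

Others' total = 120. Contributing 40 brings total to 160 ≥ 150: gain V − κ_6 = 73.
Best response: 40.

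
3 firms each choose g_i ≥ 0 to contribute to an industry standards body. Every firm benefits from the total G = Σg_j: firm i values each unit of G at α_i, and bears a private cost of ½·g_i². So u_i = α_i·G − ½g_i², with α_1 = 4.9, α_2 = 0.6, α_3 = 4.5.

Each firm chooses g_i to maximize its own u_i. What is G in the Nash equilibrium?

Firm i's FOC: ∂u_i/∂g_i = α_i − g_i = 0, so g_i* = α_i.
NE contributions = (4.9, 0.6, 4.5); G = 10.

10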